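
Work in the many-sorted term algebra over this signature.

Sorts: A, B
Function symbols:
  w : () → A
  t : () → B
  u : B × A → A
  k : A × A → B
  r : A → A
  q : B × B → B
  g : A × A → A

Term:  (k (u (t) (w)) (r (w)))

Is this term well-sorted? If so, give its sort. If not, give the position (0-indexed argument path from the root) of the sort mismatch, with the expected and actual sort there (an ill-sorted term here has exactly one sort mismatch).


    (t) : B
    (w) : A
  (u (t) (w)) : A
    (w) : A
  (r (w)) : A
(k (u (t) (w)) (r (w))) : B

well-sorted; sort = B


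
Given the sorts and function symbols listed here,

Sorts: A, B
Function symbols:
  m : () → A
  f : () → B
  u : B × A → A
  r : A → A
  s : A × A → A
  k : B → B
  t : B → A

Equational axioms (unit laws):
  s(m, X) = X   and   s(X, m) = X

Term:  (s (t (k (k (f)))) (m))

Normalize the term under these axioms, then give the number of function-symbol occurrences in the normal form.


1. (s (t (k (k (f)))) (m))  →  (t (k (k (f))))
normal form: (t (k (k (f))))

size = 4


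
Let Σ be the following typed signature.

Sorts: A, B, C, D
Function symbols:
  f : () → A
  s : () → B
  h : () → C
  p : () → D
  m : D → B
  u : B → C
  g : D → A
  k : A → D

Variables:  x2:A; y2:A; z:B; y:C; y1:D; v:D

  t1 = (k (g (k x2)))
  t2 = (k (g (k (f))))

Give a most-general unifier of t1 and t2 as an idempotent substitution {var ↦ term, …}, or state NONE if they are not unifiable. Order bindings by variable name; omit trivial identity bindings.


{x2 ↦ (f)}


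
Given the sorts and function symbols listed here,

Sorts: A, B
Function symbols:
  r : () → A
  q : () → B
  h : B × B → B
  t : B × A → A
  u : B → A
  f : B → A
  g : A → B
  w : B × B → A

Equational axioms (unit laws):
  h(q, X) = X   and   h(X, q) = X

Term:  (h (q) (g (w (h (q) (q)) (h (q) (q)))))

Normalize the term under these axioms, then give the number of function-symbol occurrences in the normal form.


1. (h (q) (g (w (h (q) (q)) (h (q) (q)))))  →  (g (w (h (q) (q)) (h (q) (q))))
2. (g (w (h (q) (q)) (h (q) (q))))  →  (g (w (q) (h (q) (q))))
3. (g (w (q) (h (q) (q))))  →  (g (w (q) (q)))
normal form: (g (w (q) (q)))

size = 4


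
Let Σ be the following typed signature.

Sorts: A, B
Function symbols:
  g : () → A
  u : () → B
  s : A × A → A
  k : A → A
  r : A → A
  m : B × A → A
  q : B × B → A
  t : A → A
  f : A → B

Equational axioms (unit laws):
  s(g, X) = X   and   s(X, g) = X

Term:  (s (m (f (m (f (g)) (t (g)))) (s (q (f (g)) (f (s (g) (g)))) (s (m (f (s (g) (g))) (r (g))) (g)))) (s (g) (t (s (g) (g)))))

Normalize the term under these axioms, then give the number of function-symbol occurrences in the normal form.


1. (s (m (f (m (f (g)) (t (g)))) (s (q (f (g)) (f (s (g) (g)))) (s (m (f (s (g) (g))) (r (g))) (g)))) (s (g) (t (s (g) (g)))))  →  (s (m (f (m (f (g)) (t (g)))) (s (q (f (g)) (f (g))) (s (m (f (s (g) (g))) (r (g))) (g)))) (s (g) (t (s (g) (g)))))
2. (s (m (f (m (f (g)) (t (g)))) (s (q (f (g)) (f (g))) (s (m (f (s (g) (g))) (r (g))) (g)))) (s (g) (t (s (g) (g)))))  →  (s (m (f (m (f (g)) (t (g)))) (s (q (f (g)) (f (g))) (m (f (s (g) (g))) (r (g))))) (s (g) (t (s (g) (g)))))
3. (s (m (f (m (f (g)) (t (g)))) (s (q (f (g)) (f (g))) (m (f (s (g) (g))) (r (g))))) (s (g) (t (s (g) (g)))))  →  (s (m (f (m (f (g)) (t (g)))) (s (q (f (g)) (f (g))) (m (f (g)) (r (g))))) (s (g) (t (s (g) (g)))))
4. (s (m (f (m (f (g)) (t (g)))) (s (q (f (g)) (f (g))) (m (f (g)) (r (g))))) (s (g) (t (s (g) (g)))))  →  (s (m (f (m (f (g)) (t (g)))) (s (q (f (g)) (f (g))) (m (f (g)) (r (g))))) (t (s (g) (g))))
5. (s (m (f (m (f (g)) (t (g)))) (s (q (f (g)) (f (g))) (m (f (g)) (r (g))))) (t (s (g) (g))))  →  (s (m (f (m (f (g)) (t (g)))) (s (q (f (g)) (f (g))) (m (f (g)) (r (g))))) (t (g)))
normal form: (s (m (f (m (f (g)) (t (g)))) (s (q (f (g)) (f (g))) (m (f (g)) (r (g))))) (t (g)))

size = 21


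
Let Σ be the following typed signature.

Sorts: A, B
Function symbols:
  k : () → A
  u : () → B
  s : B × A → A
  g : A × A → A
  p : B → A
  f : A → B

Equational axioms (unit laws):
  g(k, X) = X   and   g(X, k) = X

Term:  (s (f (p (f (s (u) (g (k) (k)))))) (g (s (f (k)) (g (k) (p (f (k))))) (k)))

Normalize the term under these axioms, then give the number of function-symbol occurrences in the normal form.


size = 13

1. (s (f (p (f (s (u) (g (k) (k)))))) (g (s (f (k)) (g (k) (p (f (k))))) (k)))  →  (s (f (p (f (s (u) (k))))) (g (s (f (k)) (g (k) (p (f (k))))) (k)))
2. (s (f (p (f (s (u) (k))))) (g (s (f (k)) (g (k) (p (f (k))))) (k)))  →  (s (f (p (f (s (u) (k))))) (s (f (k)) (g (k) (p (f (k))))))
3. (s (f (p (f (s (u) (k))))) (s (f (k)) (g (k) (p (f (k))))))  →  (s (f (p (f (s (u) (k))))) (s (f (k)) (p (f (k)))))
normal form: (s (f (p (f (s (u) (k))))) (s (f (k)) (p (f (k)))))


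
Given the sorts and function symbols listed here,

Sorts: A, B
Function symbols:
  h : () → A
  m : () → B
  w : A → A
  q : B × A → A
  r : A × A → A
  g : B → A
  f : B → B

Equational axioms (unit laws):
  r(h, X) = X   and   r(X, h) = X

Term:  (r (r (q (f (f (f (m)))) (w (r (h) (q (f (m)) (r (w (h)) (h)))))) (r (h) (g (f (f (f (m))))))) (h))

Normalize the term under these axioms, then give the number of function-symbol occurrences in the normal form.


1. (r (r (q (f (f (f (m)))) (w (r (h) (q (f (m)) (r (w (h)) (h)))))) (r (h) (g (f (f (f (m))))))) (h))  →  (r (q (f (f (f (m)))) (w (r (h) (q (f (m)) (r (w (h)) (h)))))) (r (h) (g (f (f (f (m)))))))
2. (r (q (f (f (f (m)))) (w (r (h) (q (f (m)) (r (w (h)) (h)))))) (r (h) (g (f (f (f (m)))))))  →  (r (q (f (f (f (m)))) (w (q (f (m)) (r (w (h)) (h))))) (r (h) (g (f (f (f (m)))))))
3. (r (q (f (f (f (m)))) (w (q (f (m)) (r (w (h)) (h))))) (r (h) (g (f (f (f (m)))))))  →  (r (q (f (f (f (m)))) (w (q (f (m)) (w (h))))) (r (h) (g (f (f (f (m)))))))
4. (r (q (f (f (f (m)))) (w (q (f (m)) (w (h))))) (r (h) (g (f (f (f (m)))))))  →  (r (q (f (f (f (m)))) (w (q (f (m)) (w (h))))) (g (f (f (f (m))))))
normal form: (r (q (f (f (f (m)))) (w (q (f (m)) (w (h))))) (g (f (f (f (m))))))

size = 17


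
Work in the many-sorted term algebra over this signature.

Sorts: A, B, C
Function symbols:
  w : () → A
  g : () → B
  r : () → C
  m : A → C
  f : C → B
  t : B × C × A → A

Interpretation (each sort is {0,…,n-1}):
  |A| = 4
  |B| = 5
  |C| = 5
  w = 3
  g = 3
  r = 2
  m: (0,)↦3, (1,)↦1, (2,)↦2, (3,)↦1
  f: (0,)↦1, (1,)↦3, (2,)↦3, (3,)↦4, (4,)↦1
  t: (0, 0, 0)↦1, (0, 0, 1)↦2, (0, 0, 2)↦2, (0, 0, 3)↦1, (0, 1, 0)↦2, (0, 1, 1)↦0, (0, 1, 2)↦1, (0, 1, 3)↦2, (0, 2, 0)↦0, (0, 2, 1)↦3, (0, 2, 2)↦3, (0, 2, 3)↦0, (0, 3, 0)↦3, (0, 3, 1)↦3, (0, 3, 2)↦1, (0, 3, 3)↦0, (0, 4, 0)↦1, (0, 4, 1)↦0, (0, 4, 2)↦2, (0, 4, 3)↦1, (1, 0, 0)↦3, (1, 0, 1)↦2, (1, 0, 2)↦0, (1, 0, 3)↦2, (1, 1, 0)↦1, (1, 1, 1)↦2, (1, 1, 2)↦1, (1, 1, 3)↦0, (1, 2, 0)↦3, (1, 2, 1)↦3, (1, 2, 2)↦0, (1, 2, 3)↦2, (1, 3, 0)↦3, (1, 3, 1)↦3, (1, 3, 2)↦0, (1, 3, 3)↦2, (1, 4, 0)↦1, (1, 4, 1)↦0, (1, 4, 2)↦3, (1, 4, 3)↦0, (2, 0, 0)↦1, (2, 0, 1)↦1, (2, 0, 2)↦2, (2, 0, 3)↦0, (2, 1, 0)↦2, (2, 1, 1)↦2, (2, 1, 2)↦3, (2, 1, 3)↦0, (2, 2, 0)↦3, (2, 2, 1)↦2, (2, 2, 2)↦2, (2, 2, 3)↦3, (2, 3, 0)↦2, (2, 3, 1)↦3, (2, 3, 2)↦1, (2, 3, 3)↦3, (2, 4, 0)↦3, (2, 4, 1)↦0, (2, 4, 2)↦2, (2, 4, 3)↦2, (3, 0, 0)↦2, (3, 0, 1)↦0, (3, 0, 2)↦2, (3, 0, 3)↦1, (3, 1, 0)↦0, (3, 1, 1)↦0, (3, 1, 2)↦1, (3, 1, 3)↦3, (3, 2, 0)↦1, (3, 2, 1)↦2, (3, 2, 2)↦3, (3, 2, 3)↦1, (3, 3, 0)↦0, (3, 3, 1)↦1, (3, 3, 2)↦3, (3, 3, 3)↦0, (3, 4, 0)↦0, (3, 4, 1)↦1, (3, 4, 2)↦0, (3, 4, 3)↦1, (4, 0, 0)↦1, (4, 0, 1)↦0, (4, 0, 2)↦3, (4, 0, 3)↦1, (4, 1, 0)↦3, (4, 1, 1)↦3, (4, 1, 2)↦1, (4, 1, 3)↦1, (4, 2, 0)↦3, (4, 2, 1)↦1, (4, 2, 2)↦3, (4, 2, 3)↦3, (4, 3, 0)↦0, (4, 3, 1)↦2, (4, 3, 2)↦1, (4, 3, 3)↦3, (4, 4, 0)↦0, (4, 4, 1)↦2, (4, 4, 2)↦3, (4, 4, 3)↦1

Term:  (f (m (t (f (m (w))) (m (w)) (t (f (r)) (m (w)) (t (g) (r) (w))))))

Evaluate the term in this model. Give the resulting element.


value = 4

  w = 3
  (m (w)) = m(3,) = 1
  (f (m (w))) = f(1,) = 3
  w = 3
  (m (w)) = m(3,) = 1
  r = 2
  (f (r)) = f(2,) = 3
  w = 3
  (m (w)) = m(3,) = 1
  g = 3
  r = 2
  w = 3
  (t (g) (r) (w)) = t(3, 2, 3) = 1
  (t (f (r)) (m (w)) (t (g) (r) (w))) = t(3, 1, 1) = 0
  (t (f (m (w))) (m (w)) (t (f (r)) (m (w)) (t (g) (r) (w)))) = t(3, 1, 0) = 0
  (m (t (f (m (w))) (m (w)) (t (f (r)) (m (w)) (t (g) (r) (w))))) = m(0,) = 3
  (f (m (t (f (m (w))) (m (w)) (t (f (r)) (m (w)) (t (g) (r) (w)))))) = f(3,) = 4


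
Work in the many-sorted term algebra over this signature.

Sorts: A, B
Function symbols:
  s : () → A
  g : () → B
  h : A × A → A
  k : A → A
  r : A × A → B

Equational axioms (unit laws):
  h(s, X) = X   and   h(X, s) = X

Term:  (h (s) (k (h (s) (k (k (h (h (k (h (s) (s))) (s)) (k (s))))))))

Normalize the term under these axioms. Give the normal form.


1. (h (s) (k (h (s) (k (k (h (h (k (h (s) (s))) (s)) (k (s))))))))  →  (k (h (s) (k (k (h (h (k (h (s) (s))) (s)) (k (s)))))))
2. (k (h (s) (k (k (h (h (k (h (s) (s))) (s)) (k (s)))))))  →  (k (k (k (h (h (k (h (s) (s))) (s)) (k (s))))))
3. (k (k (k (h (h (k (h (s) (s))) (s)) (k (s))))))  →  (k (k (k (h (k (h (s) (s))) (k (s))))))
4. (k (k (k (h (k (h (s) (s))) (k (s))))))  →  (k (k (k (h (k (s)) (k (s))))))

normal form = (k (k (k (h (k (s)) (k (s))))))


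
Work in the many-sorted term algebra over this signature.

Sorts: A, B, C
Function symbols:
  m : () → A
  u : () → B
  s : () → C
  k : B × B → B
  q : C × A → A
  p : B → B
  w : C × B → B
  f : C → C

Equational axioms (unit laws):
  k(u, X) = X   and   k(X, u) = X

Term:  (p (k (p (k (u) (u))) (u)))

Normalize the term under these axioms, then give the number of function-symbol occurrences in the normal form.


size = 3

1. (p (k (p (k (u) (u))) (u)))  →  (p (p (k (u) (u))))
2. (p (p (k (u) (u))))  →  (p (p (u)))
normal form: (p (p (u)))


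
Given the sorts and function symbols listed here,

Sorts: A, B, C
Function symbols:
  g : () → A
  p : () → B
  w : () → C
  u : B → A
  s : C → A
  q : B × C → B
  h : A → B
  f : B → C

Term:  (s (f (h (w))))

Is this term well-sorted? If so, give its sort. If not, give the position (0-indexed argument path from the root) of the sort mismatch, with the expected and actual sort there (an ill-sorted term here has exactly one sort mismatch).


ill-sorted at position [0, 0, 0]: expected A, got C

      (w) : C
    (h (w)) : ✗ arg 0 at [0, 0, 0] has sort C, expected A


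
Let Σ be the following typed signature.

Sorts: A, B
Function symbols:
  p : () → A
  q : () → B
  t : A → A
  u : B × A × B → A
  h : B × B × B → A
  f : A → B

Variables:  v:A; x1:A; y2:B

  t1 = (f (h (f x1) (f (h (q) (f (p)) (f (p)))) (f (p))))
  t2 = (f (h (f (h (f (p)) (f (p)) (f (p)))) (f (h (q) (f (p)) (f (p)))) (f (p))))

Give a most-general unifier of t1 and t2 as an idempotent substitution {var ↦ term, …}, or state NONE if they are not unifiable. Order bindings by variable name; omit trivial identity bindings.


{x1 ↦ (h (f (p)) (f (p)) (f (p)))}


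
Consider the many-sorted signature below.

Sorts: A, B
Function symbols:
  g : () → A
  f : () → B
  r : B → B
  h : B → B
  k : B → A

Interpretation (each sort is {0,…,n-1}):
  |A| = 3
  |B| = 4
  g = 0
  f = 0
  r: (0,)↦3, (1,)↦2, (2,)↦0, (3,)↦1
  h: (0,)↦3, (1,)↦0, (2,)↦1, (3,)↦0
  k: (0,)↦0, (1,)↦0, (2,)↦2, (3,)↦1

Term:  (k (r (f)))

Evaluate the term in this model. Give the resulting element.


value = 1

  f = 0
  (r (f)) = r(0,) = 3
  (k (r (f))) = k(3,) = 1


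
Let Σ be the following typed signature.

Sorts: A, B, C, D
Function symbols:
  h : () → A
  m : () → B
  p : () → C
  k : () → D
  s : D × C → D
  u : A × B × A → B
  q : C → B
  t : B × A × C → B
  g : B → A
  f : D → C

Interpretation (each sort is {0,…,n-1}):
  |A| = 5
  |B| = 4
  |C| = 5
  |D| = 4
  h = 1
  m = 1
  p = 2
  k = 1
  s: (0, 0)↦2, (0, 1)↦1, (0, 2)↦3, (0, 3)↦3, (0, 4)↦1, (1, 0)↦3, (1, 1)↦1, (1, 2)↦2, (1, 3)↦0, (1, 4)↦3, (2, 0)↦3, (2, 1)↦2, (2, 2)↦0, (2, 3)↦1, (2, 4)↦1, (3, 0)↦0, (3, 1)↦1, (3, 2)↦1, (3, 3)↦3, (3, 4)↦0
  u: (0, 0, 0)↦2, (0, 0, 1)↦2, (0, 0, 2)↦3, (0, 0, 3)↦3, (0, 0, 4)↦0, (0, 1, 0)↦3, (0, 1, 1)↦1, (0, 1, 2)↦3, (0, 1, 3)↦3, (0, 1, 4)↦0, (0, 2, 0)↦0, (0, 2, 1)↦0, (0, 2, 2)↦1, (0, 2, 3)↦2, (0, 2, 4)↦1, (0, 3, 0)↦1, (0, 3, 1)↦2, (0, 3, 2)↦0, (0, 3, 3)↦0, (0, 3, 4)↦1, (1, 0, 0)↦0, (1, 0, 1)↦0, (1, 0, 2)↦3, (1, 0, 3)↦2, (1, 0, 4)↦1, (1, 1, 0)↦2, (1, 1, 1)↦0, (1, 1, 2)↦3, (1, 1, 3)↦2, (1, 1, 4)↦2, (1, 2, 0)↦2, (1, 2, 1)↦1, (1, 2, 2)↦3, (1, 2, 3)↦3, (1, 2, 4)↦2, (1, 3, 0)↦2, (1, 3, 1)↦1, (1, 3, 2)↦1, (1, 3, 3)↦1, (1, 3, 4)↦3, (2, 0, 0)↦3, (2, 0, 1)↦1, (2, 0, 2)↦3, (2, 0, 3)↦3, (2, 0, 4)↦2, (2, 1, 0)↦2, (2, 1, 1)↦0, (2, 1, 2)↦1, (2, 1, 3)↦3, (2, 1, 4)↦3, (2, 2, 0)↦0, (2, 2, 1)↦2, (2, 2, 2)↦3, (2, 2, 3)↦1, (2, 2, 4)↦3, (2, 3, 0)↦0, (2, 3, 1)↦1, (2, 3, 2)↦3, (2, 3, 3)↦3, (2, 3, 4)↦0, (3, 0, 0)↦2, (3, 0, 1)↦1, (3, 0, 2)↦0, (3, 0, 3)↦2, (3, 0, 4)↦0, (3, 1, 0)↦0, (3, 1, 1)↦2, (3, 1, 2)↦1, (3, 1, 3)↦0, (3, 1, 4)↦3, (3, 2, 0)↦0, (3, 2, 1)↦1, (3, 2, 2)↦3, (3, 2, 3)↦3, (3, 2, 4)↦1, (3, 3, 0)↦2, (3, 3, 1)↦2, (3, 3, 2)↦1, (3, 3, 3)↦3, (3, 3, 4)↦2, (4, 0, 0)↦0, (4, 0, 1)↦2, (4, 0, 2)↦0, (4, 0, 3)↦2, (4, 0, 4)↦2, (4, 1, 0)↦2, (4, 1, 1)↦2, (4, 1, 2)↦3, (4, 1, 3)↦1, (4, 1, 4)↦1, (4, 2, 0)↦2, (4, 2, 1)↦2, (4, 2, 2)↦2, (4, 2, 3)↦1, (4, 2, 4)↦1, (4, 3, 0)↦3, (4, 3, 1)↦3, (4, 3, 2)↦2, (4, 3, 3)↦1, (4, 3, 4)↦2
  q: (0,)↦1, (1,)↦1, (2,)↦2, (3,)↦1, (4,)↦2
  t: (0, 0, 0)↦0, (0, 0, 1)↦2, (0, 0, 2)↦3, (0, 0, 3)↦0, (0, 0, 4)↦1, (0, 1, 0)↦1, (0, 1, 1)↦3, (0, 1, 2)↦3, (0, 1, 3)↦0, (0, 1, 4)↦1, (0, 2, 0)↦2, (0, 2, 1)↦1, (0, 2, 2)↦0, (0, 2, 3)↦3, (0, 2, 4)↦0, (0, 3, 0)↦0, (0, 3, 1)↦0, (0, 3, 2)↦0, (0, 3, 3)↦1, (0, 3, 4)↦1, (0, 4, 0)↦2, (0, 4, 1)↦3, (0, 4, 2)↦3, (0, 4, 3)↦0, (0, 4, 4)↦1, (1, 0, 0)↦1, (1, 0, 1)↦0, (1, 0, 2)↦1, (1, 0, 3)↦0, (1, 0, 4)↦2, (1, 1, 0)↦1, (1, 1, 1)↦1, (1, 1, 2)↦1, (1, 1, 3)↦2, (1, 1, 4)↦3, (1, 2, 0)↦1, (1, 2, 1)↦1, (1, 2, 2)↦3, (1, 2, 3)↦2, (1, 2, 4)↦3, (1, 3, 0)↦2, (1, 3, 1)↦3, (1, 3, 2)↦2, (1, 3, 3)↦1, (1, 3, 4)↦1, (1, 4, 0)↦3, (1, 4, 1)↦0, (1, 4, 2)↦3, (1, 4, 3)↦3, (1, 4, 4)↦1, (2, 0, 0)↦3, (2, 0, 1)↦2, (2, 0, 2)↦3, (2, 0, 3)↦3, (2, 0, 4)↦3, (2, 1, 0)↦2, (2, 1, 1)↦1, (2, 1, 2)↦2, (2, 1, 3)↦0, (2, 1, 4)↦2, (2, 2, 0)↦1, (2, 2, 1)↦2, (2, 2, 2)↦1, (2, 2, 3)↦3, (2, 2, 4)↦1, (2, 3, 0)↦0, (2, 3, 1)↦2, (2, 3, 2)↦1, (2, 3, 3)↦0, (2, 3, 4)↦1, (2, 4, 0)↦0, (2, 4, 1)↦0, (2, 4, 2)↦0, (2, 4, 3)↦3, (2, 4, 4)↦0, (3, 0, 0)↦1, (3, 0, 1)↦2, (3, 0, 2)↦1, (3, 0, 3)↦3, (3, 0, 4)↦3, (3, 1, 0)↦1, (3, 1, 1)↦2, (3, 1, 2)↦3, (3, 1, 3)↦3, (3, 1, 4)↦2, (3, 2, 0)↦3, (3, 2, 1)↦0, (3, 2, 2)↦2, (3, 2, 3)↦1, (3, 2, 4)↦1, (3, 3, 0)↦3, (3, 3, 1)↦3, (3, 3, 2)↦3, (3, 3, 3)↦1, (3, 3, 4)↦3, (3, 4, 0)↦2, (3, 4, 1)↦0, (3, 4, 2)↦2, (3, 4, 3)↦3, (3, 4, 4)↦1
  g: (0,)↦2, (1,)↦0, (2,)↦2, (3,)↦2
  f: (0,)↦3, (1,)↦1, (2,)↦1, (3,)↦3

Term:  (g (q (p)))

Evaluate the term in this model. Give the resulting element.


value = 2

  p = 2
  (q (p)) = q(2,) = 2
  (g (q (p))) = g(2,) = 2


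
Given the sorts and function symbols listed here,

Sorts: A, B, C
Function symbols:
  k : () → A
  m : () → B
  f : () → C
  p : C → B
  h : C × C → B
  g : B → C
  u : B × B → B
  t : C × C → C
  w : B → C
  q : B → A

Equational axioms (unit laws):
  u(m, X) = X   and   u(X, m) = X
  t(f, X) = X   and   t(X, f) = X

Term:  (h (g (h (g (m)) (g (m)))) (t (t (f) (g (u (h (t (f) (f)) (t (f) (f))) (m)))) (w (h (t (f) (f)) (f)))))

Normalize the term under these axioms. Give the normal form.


normal form = (h (g (h (g (m)) (g (m)))) (t (g (h (f) (f))) (w (h (f) (f)))))

1. (h (g (h (g (m)) (g (m)))) (t (t (f) (g (u (h (t (f) (f)) (t (f) (f))) (m)))) (w (h (t (f) (f)) (f)))))  →  (h (g (h (g (m)) (g (m)))) (t (g (u (h (t (f) (f)) (t (f) (f))) (m))) (w (h (t (f) (f)) (f)))))
2. (h (g (h (g (m)) (g (m)))) (t (g (u (h (t (f) (f)) (t (f) (f))) (m))) (w (h (t (f) (f)) (f)))))  →  (h (g (h (g (m)) (g (m)))) (t (g (h (t (f) (f)) (t (f) (f)))) (w (h (t (f) (f)) (f)))))
3. (h (g (h (g (m)) (g (m)))) (t (g (h (t (f) (f)) (t (f) (f)))) (w (h (t (f) (f)) (f)))))  →  (h (g (h (g (m)) (g (m)))) (t (g (h (f) (t (f) (f)))) (w (h (t (f) (f)) (f)))))
4. (h (g (h (g (m)) (g (m)))) (t (g (h (f) (t (f) (f)))) (w (h (t (f) (f)) (f)))))  →  (h (g (h (g (m)) (g (m)))) (t (g (h (f) (f))) (w (h (t (f) (f)) (f)))))
5. (h (g (h (g (m)) (g (m)))) (t (g (h (f) (f))) (w (h (t (f) (f)) (f)))))  →  (h (g (h (g (m)) (g (m)))) (t (g (h (f) (f))) (w (h (f) (f)))))


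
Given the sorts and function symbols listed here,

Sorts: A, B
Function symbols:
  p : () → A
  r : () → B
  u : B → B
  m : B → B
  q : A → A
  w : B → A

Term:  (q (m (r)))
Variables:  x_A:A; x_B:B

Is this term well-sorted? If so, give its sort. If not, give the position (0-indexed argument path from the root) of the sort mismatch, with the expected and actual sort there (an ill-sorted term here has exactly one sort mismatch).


ill-sorted at position [0]: expected A, got B

    (r) : B
  (m (r)) : B
(q (m (r))) : ✗ arg 0 at [0] has sort B, expected A


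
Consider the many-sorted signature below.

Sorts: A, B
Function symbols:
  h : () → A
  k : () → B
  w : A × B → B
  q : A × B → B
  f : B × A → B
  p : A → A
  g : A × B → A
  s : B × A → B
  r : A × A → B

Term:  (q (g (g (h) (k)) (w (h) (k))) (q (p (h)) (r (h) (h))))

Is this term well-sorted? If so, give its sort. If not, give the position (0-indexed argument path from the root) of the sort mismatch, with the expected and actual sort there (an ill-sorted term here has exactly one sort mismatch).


      (h) : A
      (k) : B
    (g (h) (k)) : A
      (h) : A
      (k) : B
    (w (h) (k)) : B
  (g (g (h) (k)) (w (h) (k))) : A
      (h) : A
    (p (h)) : A
      (h) : A
      (h) : A
    (r (h) (h)) : B
  (q (p (h)) (r (h) (h))) : B
(q (g (g (h) (k)) (w (h) (k))) (q (p (h)) (r (h) (h)))) : B

well-sorted; sort = B


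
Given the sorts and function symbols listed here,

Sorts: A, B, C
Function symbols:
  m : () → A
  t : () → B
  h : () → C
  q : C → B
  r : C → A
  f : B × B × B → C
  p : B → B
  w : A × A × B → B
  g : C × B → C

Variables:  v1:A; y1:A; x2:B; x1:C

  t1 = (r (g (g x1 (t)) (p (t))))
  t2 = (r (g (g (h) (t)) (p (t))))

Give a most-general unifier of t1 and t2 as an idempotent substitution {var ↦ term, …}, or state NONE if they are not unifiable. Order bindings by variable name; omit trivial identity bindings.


{x1 ↦ (h)}


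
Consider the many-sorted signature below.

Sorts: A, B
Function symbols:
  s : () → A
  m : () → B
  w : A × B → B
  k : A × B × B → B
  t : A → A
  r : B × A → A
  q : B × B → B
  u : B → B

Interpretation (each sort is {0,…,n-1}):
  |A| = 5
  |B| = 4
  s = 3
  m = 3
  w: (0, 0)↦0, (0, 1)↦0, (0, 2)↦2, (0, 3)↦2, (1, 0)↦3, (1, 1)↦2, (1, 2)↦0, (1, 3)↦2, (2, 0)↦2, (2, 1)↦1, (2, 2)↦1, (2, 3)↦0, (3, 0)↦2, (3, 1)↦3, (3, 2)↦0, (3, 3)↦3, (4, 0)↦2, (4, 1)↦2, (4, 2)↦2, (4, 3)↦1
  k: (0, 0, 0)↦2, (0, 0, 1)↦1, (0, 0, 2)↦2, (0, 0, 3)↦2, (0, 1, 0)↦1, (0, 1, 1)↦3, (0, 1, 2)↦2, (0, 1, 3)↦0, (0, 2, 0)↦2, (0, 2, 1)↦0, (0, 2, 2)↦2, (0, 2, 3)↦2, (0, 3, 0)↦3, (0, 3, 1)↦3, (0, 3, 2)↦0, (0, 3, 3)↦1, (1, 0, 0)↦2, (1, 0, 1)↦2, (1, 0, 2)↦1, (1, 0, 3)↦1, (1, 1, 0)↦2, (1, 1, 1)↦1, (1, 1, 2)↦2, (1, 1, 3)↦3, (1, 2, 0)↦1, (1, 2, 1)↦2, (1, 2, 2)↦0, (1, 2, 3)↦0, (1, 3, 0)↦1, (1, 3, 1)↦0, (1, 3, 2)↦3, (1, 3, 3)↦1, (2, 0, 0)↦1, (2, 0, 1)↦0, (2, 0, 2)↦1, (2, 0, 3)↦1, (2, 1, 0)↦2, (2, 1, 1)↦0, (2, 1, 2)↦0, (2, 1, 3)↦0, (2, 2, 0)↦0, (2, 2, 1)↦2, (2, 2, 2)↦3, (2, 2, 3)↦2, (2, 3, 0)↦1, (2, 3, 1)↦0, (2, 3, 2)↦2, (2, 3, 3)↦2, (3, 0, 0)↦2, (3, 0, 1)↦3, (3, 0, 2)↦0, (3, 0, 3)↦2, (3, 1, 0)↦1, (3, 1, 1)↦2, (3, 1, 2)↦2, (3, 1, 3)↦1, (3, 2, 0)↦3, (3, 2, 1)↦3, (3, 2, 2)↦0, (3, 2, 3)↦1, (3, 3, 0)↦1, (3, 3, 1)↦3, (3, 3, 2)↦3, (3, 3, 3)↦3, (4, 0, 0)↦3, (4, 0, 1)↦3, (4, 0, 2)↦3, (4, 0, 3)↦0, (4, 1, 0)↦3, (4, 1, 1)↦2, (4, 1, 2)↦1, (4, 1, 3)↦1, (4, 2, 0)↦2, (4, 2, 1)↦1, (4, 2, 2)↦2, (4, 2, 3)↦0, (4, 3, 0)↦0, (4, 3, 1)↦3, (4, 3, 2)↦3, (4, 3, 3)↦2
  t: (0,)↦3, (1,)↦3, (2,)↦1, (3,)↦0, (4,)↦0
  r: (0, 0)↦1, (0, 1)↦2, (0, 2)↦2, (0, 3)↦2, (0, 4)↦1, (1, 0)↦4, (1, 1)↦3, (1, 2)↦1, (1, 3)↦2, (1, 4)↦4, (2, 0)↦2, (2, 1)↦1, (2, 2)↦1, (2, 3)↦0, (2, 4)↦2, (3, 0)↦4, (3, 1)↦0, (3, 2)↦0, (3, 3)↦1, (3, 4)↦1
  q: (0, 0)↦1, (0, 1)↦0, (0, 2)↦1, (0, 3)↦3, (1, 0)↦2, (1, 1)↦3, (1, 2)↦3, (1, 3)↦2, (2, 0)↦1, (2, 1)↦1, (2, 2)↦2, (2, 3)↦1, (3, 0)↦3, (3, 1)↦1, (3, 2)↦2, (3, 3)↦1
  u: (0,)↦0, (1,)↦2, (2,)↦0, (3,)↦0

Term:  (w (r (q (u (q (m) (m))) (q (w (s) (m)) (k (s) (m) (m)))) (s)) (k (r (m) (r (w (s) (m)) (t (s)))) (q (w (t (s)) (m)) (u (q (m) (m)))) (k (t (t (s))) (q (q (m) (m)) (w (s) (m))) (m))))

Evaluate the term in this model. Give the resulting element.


  m = 3
  m = 3
  (q (m) (m)) = q(3, 3) = 1
  (u (q (m) (m))) = u(1,) = 2
  s = 3
  m = 3
  (w (s) (m)) = w(3, 3) = 3
  s = 3
  m = 3
  m = 3
  (k (s) (m) (m)) = k(3, 3, 3) = 3
  (q (w (s) (m)) (k (s) (m) (m))) = q(3, 3) = 1
  (q (u (q (m) (m))) (q (w (s) (m)) (k (s) (m) (m)))) = q(2, 1) = 1
  s = 3
  (r (q (u (q (m) (m))) (q (w (s) (m)) (k (s) (m) (m)))) (s)) = r(1, 3) = 2
  m = 3
  s = 3
  m = 3
  (w (s) (m)) = w(3, 3) = 3
  s = 3
  (t (s)) = t(3,) = 0
  (r (w (s) (m)) (t (s))) = r(3, 0) = 4
  (r (m) (r (w (s) (m)) (t (s)))) = r(3, 4) = 1
  s = 3
  (t (s)) = t(3,) = 0
  m = 3
  (w (t (s)) (m)) = w(0, 3) = 2
  m = 3
  m = 3
  (q (m) (m)) = q(3, 3) = 1
  (u (q (m) (m))) = u(1,) = 2
  (q (w (t (s)) (m)) (u (q (m) (m)))) = q(2, 2) = 2
  s = 3
  (t (s)) = t(3,) = 0
  (t (t (s))) = t(0,) = 3
  m = 3
  m = 3
  (q (m) (m)) = q(3, 3) = 1
  s = 3
  m = 3
  (w (s) (m)) = w(3, 3) = 3
  (q (q (m) (m)) (w (s) (m))) = q(1, 3) = 2
  m = 3
  (k (t (t (s))) (q (q (m) (m)) (w (s) (m))) (m)) = k(3, 2, 3) = 1
  (k (r (m) (r (w (s) (m)) (t (s)))) (q (w (t (s)) (m)) (u (q (m) (m)))) (k (t (t (s))) (q (q (m) (m)) (w (s) (m))) (m))) = k(1, 2, 1) = 2
  (w (r (q (u (q (m) (m))) (q (w (s) (m)) (k (s) (m) (m)))) (s)) (k (r (m) (r (w (s) (m)) (t (s)))) (q (w (t (s)) (m)) (u (q (m) (m)))) (k (t (t (s))) (q (q (m) (m)) (w (s) (m))) (m)))) = w(2, 2) = 1

value = 1


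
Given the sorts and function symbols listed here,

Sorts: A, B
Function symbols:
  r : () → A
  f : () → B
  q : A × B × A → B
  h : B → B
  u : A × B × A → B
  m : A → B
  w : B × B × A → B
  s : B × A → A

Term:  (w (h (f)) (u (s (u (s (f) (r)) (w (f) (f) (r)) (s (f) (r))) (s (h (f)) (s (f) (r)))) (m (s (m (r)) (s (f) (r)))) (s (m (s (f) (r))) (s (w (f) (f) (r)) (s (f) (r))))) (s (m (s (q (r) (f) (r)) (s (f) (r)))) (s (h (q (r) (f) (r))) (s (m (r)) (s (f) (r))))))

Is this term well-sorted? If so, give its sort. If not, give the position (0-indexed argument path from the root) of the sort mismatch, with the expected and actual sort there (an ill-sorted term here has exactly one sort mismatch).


    (f) : B
  (h (f)) : B
          (f) : B
          (r) : A
        (s (f) (r)) : A
          (f) : B
          (f) : B
          (r) : A
        (w (f) (f) (r)) : B
          (f) : B
          (r) : A
        (s (f) (r)) : A
      (u (s (f) (r)) (w (f) (f) (r)) (s (f) (r))) : B
          (f) : B
        (h (f)) : B
          (f) : B
          (r) : A
        (s (f) (r)) : A
      (s (h (f)) (s (f) (r))) : A
    (s (u (s (f) (r)) (w (f) (f) (r)) (s (f) (r))) (s (h (f)) (s (f) (r)))) : A
          (r) : A
        (m (r)) : B
          (f) : B
          (r) : A
        (s (f) (r)) : A
      (s (m (r)) (s (f) (r))) : A
    (m (s (m (r)) (s (f) (r)))) : B
          (f) : B
          (r) : A
        (s (f) (r)) : A
      (m (s (f) (r))) : B
          (f) : B
          (f) : B
          (r) : A
        (w (f) (f) (r)) : B
          (f) : B
          (r) : A
        (s (f) (r)) : A
      (s (w (f) (f) (r)) (s (f) (r))) : A
    (s (m (s (f) (r))) (s (w (f) (f) (r)) (s (f) (r)))) : A
  (u (s (u (s (f) (r)) (w (f) (f) (r)) (s (f) (r))) (s (h (f)) (s (f) (r)))) (m (s (m (r)) (s (f) (r)))) (s (m (s (f) (r))) (s (w (f) (f) (r)) (s (f) (r))))) : B
          (r) : A
          (f) : B
          (r) : A
        (q (r) (f) (r)) : B
          (f) : B
          (r) : A
        (s (f) (r)) : A
      (s (q (r) (f) (r)) (s (f) (r))) : A
    (m (s (q (r) (f) (r)) (s (f) (r)))) : B
          (r) : A
          (f) : B
          (r) : A
        (q (r) (f) (r)) : B
      (h (q (r) (f) (r))) : B
          (r) : A
        (m (r)) : B
          (f) : B
          (r) : A
        (s (f) (r)) : A
      (s (m (r)) (s (f) (r))) : A
    (s (h (q (r) (f) (r))) (s (m (r)) (s (f) (r)))) : A
  (s (m (s (q (r) (f) (r)) (s (f) (r)))) (s (h (q (r) (f) (r))) (s (m (r)) (s (f) (r))))) : A
(w (h (f)) (u (s (u (s (f) (r)) (w (f) (f) (r)) (s (f) (r))) (s (h (f)) (s (f) (r)))) (m (s (m (r)) (s (f) (r)))) (s (m (s (f) (r))) (s (w (f) (f) (r)) (s (f) (r))))) (s (m (s (q (r) (f) (r)) (s (f) (r)))) (s (h (q (r) (f) (r))) (s (m (r)) (s (f) (r)))))) : B

well-sorted; sort = B


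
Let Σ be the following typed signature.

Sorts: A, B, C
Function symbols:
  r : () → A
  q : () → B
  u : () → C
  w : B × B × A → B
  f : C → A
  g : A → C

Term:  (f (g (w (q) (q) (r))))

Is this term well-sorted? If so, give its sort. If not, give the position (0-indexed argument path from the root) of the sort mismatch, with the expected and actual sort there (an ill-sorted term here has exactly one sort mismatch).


      (q) : B
      (q) : B
      (r) : A
    (w (q) (q) (r)) : B
  (g (w (q) (q) (r))) : ✗ arg 0 at [0, 0] has sort B, expected A

ill-sorted at position [0, 0]: expected A, got B


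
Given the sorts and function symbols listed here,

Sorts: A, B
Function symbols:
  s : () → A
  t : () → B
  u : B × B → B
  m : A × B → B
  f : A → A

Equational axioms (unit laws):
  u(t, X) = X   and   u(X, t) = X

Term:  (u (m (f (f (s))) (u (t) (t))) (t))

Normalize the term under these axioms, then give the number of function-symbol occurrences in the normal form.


1. (u (m (f (f (s))) (u (t) (t))) (t))  →  (m (f (f (s))) (u (t) (t)))
2. (m (f (f (s))) (u (t) (t)))  →  (m (f (f (s))) (t))
normal form: (m (f (f (s))) (t))

size = 5


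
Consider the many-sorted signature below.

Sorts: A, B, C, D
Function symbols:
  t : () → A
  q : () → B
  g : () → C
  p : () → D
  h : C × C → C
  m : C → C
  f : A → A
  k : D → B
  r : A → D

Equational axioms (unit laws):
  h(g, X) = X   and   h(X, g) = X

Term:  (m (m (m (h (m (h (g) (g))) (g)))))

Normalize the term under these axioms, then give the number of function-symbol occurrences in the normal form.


size = 5

1. (m (m (m (h (m (h (g) (g))) (g)))))  →  (m (m (m (m (h (g) (g))))))
2. (m (m (m (m (h (g) (g))))))  →  (m (m (m (m (g)))))
normal form: (m (m (m (m (g)))))


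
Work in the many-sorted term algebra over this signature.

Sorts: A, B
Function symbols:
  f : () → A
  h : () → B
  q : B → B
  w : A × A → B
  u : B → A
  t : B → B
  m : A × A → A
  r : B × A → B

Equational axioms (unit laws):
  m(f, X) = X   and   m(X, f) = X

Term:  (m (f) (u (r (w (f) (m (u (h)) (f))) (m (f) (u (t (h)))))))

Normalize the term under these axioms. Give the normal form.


1. (m (f) (u (r (w (f) (m (u (h)) (f))) (m (f) (u (t (h)))))))  →  (u (r (w (f) (m (u (h)) (f))) (m (f) (u (t (h))))))
2. (u (r (w (f) (m (u (h)) (f))) (m (f) (u (t (h))))))  →  (u (r (w (f) (u (h))) (m (f) (u (t (h))))))
3. (u (r (w (f) (u (h))) (m (f) (u (t (h))))))  →  (u (r (w (f) (u (h))) (u (t (h)))))

normal form = (u (r (w (f) (u (h))) (u (t (h)))))


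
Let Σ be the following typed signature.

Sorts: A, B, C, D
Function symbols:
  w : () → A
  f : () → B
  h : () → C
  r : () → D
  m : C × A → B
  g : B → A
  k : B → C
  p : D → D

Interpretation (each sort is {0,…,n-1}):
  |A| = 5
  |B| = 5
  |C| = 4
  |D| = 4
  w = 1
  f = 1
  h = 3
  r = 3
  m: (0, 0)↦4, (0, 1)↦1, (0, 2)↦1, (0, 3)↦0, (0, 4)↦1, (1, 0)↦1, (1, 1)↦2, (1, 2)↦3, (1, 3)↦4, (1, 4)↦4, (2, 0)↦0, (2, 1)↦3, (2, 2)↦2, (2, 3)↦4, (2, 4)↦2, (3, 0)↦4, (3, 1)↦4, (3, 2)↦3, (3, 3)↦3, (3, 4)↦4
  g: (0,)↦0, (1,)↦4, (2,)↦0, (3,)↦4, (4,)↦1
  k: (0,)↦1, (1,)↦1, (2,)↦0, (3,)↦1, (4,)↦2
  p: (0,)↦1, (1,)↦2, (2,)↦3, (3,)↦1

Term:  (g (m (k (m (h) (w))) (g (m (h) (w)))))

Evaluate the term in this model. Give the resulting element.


  h = 3
  w = 1
  (m (h) (w)) = m(3, 1) = 4
  (k (m (h) (w))) = k(4,) = 2
  h = 3
  w = 1
  (m (h) (w)) = m(3, 1) = 4
  (g (m (h) (w))) = g(4,) = 1
  (m (k (m (h) (w))) (g (m (h) (w)))) = m(2, 1) = 3
  (g (m (k (m (h) (w))) (g (m (h) (w))))) = g(3,) = 4

value = 4


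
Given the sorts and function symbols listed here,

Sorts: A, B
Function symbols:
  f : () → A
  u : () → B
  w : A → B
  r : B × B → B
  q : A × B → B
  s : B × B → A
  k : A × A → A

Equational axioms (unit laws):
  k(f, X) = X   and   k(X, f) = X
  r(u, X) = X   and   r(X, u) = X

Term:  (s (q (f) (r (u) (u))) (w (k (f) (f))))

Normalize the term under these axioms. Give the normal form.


1. (s (q (f) (r (u) (u))) (w (k (f) (f))))  →  (s (q (f) (u)) (w (k (f) (f))))
2. (s (q (f) (u)) (w (k (f) (f))))  →  (s (q (f) (u)) (w (f)))

normal form = (s (q (f) (u)) (w (f)))


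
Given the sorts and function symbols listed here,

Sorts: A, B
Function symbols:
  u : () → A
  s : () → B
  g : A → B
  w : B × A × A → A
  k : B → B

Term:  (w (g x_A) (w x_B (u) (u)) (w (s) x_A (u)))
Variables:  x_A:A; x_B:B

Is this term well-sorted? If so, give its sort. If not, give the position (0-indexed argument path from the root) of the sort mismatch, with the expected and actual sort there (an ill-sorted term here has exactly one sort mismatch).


well-sorted; sort = A

    x_A : A
  (g x_A) : B
    x_B : B
    (u) : A
    (u) : A
  (w x_B (u) (u)) : A
    (s) : B
    x_A : A
    (u) : A
  (w (s) x_A (u)) : A
(w (g x_A) (w x_B (u) (u)) (w (s) x_A (u))) : A


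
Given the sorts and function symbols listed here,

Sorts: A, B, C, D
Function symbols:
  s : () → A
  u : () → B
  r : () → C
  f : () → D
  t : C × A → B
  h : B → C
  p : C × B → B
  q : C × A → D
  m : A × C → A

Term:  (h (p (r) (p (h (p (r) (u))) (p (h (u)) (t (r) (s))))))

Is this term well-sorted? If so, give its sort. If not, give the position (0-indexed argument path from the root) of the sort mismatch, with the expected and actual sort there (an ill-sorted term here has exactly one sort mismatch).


well-sorted; sort = C

    (r) : C
          (r) : C
          (u) : B
        (p (r) (u)) : B
      (h (p (r) (u))) : C
          (u) : B
        (h (u)) : C
          (r) : C
          (s) : A
        (t (r) (s)) : B
      (p (h (u)) (t (r) (s))) : B
    (p (h (p (r) (u))) (p (h (u)) (t (r) (s)))) : B
  (p (r) (p (h (p (r) (u))) (p (h (u)) (t (r) (s))))) : B
(h (p (r) (p (h (p (r) (u))) (p (h (u)) (t (r) (s)))))) : C


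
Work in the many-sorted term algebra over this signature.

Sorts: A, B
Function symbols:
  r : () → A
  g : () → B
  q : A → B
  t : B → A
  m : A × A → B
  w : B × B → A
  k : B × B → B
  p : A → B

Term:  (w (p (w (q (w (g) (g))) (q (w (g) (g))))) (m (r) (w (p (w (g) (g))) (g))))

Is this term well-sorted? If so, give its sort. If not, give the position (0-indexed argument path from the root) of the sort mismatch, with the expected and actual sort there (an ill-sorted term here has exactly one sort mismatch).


well-sorted; sort = A

          (g) : B
          (g) : B
        (w (g) (g)) : A
      (q (w (g) (g))) : B
          (g) : B
          (g) : B
        (w (g) (g)) : A
      (q (w (g) (g))) : B
    (w (q (w (g) (g))) (q (w (g) (g)))) : A
  (p (w (q (w (g) (g))) (q (w (g) (g))))) : B
    (r) : A
          (g) : B
          (g) : B
        (w (g) (g)) : A
      (p (w (g) (g))) : B
      (g) : B
    (w (p (w (g) (g))) (g)) : A
  (m (r) (w (p (w (g) (g))) (g))) : B
(w (p (w (q (w (g) (g))) (q (w (g) (g))))) (m (r) (w (p (w (g) (g))) (g)))) : A


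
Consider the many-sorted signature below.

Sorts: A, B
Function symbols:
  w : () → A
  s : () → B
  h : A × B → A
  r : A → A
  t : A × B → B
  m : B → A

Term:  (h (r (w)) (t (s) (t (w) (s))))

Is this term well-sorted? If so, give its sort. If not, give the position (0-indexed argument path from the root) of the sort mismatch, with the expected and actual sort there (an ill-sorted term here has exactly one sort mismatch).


    (w) : A
  (r (w)) : A
    (s) : B
      (w) : A
      (s) : B
    (t (w) (s)) : B
  (t (s) (t (w) (s))) : ✗ arg 0 at [1, 0] has sort B, expected A

ill-sorted at position [1, 0]: expected A, got B


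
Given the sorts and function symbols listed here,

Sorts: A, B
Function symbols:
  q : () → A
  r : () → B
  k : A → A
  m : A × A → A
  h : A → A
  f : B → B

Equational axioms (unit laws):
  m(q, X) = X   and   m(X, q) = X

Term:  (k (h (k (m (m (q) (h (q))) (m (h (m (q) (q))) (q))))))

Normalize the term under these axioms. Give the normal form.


normal form = (k (h (k (m (h (q)) (h (q))))))

1. (k (h (k (m (m (q) (h (q))) (m (h (m (q) (q))) (q))))))  →  (k (h (k (m (h (q)) (m (h (m (q) (q))) (q))))))
2. (k (h (k (m (h (q)) (m (h (m (q) (q))) (q))))))  →  (k (h (k (m (h (q)) (h (m (q) (q)))))))
3. (k (h (k (m (h (q)) (h (m (q) (q)))))))  →  (k (h (k (m (h (q)) (h (q))))))


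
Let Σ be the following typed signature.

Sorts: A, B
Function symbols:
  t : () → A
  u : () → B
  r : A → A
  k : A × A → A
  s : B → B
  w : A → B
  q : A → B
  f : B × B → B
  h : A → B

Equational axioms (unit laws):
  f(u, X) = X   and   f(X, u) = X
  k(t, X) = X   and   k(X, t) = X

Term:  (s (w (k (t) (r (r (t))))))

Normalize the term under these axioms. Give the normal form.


normal form = (s (w (r (r (t)))))

1. (s (w (k (t) (r (r (t))))))  →  (s (w (r (r (t)))))


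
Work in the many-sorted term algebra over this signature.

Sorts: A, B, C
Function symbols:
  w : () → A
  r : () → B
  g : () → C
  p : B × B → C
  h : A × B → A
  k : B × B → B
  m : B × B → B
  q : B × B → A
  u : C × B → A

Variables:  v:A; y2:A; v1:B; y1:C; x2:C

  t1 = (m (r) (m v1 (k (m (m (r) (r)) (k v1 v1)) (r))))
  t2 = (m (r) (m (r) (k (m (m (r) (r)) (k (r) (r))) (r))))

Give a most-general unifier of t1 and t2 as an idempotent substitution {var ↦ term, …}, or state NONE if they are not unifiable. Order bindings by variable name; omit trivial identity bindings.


{v1 ↦ (r)}


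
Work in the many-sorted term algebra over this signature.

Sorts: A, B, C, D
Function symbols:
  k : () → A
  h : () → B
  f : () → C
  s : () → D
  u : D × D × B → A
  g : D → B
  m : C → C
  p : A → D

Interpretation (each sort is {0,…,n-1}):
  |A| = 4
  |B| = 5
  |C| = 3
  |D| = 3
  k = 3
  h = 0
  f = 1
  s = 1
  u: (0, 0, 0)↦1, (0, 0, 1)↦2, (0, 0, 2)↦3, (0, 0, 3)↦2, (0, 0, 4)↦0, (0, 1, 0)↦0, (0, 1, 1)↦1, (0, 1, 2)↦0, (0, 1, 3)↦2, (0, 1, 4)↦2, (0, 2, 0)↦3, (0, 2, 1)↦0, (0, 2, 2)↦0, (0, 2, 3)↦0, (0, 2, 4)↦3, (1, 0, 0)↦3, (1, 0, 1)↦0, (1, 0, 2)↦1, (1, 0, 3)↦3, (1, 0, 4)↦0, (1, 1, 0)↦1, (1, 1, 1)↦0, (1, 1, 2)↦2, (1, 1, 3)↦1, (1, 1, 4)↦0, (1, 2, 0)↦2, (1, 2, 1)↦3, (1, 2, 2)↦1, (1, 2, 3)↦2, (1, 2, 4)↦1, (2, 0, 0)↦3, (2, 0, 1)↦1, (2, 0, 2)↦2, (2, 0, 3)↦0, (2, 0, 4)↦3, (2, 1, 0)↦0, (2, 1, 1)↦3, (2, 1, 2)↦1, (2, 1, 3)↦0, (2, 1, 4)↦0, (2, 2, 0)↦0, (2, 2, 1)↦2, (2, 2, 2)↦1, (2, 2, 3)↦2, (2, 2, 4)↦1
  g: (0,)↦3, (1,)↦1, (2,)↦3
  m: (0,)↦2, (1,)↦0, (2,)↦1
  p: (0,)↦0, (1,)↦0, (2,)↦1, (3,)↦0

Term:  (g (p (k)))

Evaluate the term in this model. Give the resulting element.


  k = 3
  (p (k)) = p(3,) = 0
  (g (p (k))) = g(0,) = 3

value = 3


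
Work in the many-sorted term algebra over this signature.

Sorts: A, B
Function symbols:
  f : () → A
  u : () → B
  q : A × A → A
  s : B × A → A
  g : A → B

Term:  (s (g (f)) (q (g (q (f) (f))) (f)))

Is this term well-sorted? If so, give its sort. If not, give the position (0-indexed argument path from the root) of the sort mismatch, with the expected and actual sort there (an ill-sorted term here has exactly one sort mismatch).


    (f) : A
  (g (f)) : B
        (f) : A
        (f) : A
      (q (f) (f)) : A
    (g (q (f) (f))) : B
    (f) : A
  (q (g (q (f) (f))) (f)) : ✗ arg 0 at [1, 0] has sort B, expected A

ill-sorted at position [1, 0]: expected A, got B


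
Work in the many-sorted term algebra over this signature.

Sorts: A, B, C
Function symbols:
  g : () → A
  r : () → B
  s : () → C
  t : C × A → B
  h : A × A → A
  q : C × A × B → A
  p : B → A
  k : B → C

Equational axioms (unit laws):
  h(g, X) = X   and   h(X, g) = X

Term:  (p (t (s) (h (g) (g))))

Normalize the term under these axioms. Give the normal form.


1. (p (t (s) (h (g) (g))))  →  (p (t (s) (g)))

normal form = (p (t (s) (g)))


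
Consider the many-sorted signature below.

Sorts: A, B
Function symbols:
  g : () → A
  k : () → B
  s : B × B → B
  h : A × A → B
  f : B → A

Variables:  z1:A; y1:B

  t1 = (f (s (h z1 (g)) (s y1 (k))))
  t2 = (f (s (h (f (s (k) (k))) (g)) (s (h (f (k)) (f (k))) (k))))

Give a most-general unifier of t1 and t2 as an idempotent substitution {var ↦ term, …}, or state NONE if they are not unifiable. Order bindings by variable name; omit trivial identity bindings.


{y1 ↦ (h (f (k)) (f (k))), z1 ↦ (f (s (k) (k)))}


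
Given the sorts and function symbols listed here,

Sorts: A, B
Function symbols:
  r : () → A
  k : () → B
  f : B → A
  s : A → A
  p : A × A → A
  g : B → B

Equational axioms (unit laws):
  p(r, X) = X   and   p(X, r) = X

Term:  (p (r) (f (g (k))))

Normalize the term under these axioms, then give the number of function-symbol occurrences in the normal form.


1. (p (r) (f (g (k))))  →  (f (g (k)))
normal form: (f (g (k)))

size = 3


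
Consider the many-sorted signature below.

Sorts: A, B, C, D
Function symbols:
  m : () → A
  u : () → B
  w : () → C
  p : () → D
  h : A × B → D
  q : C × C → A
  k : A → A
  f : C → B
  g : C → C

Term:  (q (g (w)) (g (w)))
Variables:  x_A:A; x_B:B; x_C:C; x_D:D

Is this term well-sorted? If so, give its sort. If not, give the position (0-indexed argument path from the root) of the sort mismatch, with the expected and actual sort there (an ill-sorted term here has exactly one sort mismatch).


well-sorted; sort = A

    (w) : C
  (g (w)) : C
    (w) : C
  (g (w)) : C
(q (g (w)) (g (w))) : A


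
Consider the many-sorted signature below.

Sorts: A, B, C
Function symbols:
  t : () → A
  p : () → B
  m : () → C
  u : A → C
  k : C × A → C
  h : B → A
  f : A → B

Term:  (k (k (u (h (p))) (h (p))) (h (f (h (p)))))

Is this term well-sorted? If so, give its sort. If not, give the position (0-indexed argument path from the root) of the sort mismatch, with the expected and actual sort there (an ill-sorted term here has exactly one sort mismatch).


well-sorted; sort = C

        (p) : B
      (h (p)) : A
    (u (h (p))) : C
      (p) : B
    (h (p)) : A
  (k (u (h (p))) (h (p))) : C
        (p) : B
      (h (p)) : A
    (f (h (p))) : B
  (h (f (h (p)))) : A
(k (k (u (h (p))) (h (p))) (h (f (h (p))))) : C


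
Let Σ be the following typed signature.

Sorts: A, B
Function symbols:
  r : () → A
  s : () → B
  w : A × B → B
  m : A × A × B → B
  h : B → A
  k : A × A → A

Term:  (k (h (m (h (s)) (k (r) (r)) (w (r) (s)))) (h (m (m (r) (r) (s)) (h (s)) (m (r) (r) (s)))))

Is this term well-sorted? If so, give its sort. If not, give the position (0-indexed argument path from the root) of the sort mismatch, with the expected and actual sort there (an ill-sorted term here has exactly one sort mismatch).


        (s) : B
      (h (s)) : A
        (r) : A
        (r) : A
      (k (r) (r)) : A
        (r) : A
        (s) : B
      (w (r) (s)) : B
    (m (h (s)) (k (r) (r)) (w (r) (s))) : B
  (h (m (h (s)) (k (r) (r)) (w (r) (s)))) : A
        (r) : A
        (r) : A
        (s) : B
      (m (r) (r) (s)) : B
        (s) : B
      (h (s)) : A
        (r) : A
        (r) : A
        (s) : B
      (m (r) (r) (s)) : B
    (m (m (r) (r) (s)) (h (s)) (m (r) (r) (s))) : ✗ arg 0 at [1, 0, 0] has sort B, expected A

ill-sorted at position [1, 0, 0]: expected A, got B
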